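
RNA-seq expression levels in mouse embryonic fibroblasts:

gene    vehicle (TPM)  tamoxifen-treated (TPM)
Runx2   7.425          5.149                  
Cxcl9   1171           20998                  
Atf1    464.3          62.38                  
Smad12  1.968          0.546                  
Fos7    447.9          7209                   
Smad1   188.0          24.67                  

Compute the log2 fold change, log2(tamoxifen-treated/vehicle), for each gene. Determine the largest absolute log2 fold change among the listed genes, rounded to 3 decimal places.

log2(5.149/7.425) = -0.528  (Runx2)
log2(20998/1171) = 4.164  (Cxcl9)
log2(62.38/464.3) = -2.896  (Atf1)
log2(0.546/1.968) = -1.850  (Smad12)
log2(7209/447.9) = 4.009  (Fos7)
log2(24.67/188.0) = -2.930  (Smad1)
The largest magnitude belongs to Cxcl9.

4.164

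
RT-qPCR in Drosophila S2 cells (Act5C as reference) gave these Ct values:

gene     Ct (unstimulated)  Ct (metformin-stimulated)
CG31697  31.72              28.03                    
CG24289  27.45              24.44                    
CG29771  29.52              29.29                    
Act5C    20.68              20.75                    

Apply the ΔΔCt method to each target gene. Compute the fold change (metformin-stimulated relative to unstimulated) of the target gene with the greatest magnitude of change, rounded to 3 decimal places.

CG31697: ΔΔCt = (28.03−20.75) − (31.72−20.68) = 7.28 − 11.04 = -3.76; fold change = 2^3.76 = 13.548
CG24289: ΔΔCt = (24.44−20.75) − (27.45−20.68) = 3.69 − 6.77 = -3.08; fold change = 2^3.08 = 8.456
CG29771: ΔΔCt = (29.29−20.75) − (29.52−20.68) = 8.54 − 8.84 = -0.30; fold change = 2^0.30 = 1.231
CG31697 has the largest |ΔΔCt| = 3.76.

13.548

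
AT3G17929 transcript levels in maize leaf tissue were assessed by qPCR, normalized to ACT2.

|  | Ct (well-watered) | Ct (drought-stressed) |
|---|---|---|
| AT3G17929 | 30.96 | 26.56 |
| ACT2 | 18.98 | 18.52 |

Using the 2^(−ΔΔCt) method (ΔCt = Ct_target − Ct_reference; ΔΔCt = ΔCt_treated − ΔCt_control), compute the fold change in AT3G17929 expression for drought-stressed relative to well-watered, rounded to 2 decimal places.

15.35

ΔCt(well-watered) = 30.960 − 18.980 = 11.980
ΔCt(drought-stressed) = 26.560 − 18.520 = 8.040
ΔΔCt = 8.040 − 11.980 = -3.940
Fold change = 2^(−(-3.940)) = 2^3.940 = 15.348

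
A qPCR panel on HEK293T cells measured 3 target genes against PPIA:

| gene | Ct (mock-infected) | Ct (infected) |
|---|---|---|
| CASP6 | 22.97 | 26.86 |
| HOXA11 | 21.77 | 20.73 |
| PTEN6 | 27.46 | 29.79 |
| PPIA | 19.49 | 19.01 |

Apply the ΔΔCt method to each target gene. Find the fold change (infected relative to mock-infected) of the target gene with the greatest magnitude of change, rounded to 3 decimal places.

0.048

CASP6: ΔΔCt = (26.86−19.01) − (22.97−19.49) = 7.85 − 3.48 = 4.37; fold change = 2^-4.37 = 0.048
HOXA11: ΔΔCt = (20.73−19.01) − (21.77−19.49) = 1.72 − 2.28 = -0.56; fold change = 2^0.56 = 1.474
PTEN6: ΔΔCt = (29.79−19.01) − (27.46−19.49) = 10.78 − 7.97 = 2.81; fold change = 2^-2.81 = 0.143
CASP6 has the largest |ΔΔCt| = 4.37.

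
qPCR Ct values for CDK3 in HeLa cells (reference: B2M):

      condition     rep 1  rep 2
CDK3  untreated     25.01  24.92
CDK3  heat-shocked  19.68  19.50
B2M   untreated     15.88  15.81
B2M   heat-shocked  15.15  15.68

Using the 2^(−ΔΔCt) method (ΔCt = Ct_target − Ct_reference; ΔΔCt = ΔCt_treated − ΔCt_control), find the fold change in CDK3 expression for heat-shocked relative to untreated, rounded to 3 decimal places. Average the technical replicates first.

30.803

Mean Ct: CDK3 untreated 24.965; CDK3 heat-shocked 19.590; B2M untreated 15.845; B2M heat-shocked 15.415
ΔCt(untreated) = 24.965 − 15.845 = 9.120
ΔCt(heat-shocked) = 19.590 − 15.415 = 4.175
ΔΔCt = 4.175 − 9.120 = -4.945
Fold change = 2^(−(-4.945)) = 2^4.945 = 30.8030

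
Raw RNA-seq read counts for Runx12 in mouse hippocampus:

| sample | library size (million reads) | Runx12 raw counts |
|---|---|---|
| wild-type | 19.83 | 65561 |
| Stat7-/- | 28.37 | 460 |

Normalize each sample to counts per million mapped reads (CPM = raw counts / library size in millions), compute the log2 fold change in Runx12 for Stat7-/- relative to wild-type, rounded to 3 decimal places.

CPM(wild-type) = 65561 / 19.83 = 3306.1523
CPM(Stat7-/-) = 460 / 28.37 = 16.2143
Fold change = 16.2143 / 3306.1523 = 0.00490
log2(0.00490) = -7.6717

-7.672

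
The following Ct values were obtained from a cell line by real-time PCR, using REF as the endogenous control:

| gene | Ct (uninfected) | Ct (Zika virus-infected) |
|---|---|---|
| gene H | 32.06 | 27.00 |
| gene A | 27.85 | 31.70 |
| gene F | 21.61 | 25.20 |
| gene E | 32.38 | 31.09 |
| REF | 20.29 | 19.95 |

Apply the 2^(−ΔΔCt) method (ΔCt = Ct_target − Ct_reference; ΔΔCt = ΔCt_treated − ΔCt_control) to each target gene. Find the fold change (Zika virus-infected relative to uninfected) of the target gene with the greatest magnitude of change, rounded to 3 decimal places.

26.355

gene H: ΔΔCt = (27.00−19.95) − (32.06−20.29) = 7.05 − 11.77 = -4.72; fold change = 2^4.72 = 26.355
gene A: ΔΔCt = (31.70−19.95) − (27.85−20.29) = 11.75 − 7.56 = 4.19; fold change = 2^-4.19 = 0.055
gene F: ΔΔCt = (25.20−19.95) − (21.61−20.29) = 5.25 − 1.32 = 3.93; fold change = 2^-3.93 = 0.066
gene E: ΔΔCt = (31.09−19.95) − (32.38−20.29) = 11.14 − 12.09 = -0.95; fold change = 2^0.95 = 1.932
gene H has the largest |ΔΔCt| = 4.72.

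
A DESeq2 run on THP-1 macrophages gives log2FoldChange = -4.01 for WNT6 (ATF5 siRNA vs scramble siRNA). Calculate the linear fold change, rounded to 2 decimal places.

0.06

Fold change = 2^(-4.01) = 0.062
That is, WNT6 drops to 6.2% of the scramble siRNA level.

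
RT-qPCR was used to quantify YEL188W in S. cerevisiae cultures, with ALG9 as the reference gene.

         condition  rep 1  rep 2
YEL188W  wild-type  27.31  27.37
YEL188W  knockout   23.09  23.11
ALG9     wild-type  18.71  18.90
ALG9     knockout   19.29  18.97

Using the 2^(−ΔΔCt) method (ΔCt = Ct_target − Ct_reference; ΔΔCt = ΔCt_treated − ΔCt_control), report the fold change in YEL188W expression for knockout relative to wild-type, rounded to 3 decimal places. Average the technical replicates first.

Mean Ct: YEL188W wild-type 27.340; YEL188W knockout 23.100; ALG9 wild-type 18.805; ALG9 knockout 19.130
ΔCt(wild-type) = 27.340 − 18.805 = 8.535
ΔCt(knockout) = 23.100 − 19.130 = 3.970
ΔΔCt = 3.970 − 8.535 = -4.565
Fold change = 2^(−(-4.565)) = 2^4.565 = 23.6702

23.670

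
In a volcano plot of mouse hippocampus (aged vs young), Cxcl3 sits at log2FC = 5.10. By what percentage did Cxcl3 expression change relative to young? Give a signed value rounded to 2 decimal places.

Fold change = 2^(5.10) = 34.2968
Percent change = (FC − 1) × 100% = (34.2968 − 1) × 100 = 3329.68%

3329.68%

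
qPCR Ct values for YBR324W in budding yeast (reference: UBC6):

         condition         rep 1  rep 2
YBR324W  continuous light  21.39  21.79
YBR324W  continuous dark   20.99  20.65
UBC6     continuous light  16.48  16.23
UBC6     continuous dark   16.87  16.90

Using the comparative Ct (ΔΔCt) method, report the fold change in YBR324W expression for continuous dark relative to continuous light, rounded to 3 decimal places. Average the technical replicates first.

Mean Ct: YBR324W continuous light 21.590; YBR324W continuous dark 20.820; UBC6 continuous light 16.355; UBC6 continuous dark 16.885
ΔCt(continuous light) = 21.590 − 16.355 = 5.235
ΔCt(continuous dark) = 20.820 − 16.885 = 3.935
ΔΔCt = 3.935 − 5.235 = -1.300
Fold change = 2^(−(-1.300)) = 2^1.300 = 2.4623

2.462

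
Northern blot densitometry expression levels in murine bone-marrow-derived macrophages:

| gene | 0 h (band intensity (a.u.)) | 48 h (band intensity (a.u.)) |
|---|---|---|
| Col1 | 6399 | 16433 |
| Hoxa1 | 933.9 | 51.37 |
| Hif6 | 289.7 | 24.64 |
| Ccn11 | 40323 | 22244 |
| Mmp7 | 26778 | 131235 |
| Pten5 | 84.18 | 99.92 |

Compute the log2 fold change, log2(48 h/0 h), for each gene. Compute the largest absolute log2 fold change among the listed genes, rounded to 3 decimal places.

4.184

log2(16433/6399) = 1.361  (Col1)
log2(51.37/933.9) = -4.184  (Hoxa1)
log2(24.64/289.7) = -3.555  (Hif6)
log2(22244/40323) = -0.858  (Ccn11)
log2(131235/26778) = 2.293  (Mmp7)
log2(99.92/84.18) = 0.247  (Pten5)
The largest magnitude belongs to Hoxa1.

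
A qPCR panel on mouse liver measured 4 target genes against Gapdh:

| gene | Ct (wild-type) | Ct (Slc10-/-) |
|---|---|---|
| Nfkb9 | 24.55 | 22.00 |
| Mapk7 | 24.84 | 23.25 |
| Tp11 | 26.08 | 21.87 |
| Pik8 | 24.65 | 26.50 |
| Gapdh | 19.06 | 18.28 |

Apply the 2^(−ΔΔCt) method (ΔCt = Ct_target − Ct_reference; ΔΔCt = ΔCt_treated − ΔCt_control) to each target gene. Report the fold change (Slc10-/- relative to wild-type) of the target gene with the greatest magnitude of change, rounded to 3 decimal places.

Nfkb9: ΔΔCt = (22.00−18.28) − (24.55−19.06) = 3.72 − 5.49 = -1.77; fold change = 2^1.77 = 3.411
Mapk7: ΔΔCt = (23.25−18.28) − (24.84−19.06) = 4.97 − 5.78 = -0.81; fold change = 2^0.81 = 1.753
Tp11: ΔΔCt = (21.87−18.28) − (26.08−19.06) = 3.59 − 7.02 = -3.43; fold change = 2^3.43 = 10.778
Pik8: ΔΔCt = (26.50−18.28) − (24.65−19.06) = 8.22 − 5.59 = 2.63; fold change = 2^-2.63 = 0.162
Tp11 has the largest |ΔΔCt| = 3.43.

10.778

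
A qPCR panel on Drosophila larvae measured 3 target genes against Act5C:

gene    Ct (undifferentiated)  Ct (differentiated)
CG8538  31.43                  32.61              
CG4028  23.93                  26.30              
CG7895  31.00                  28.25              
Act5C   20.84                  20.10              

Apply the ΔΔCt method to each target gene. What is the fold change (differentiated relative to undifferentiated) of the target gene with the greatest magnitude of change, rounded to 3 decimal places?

0.116

CG8538: ΔΔCt = (32.61−20.10) − (31.43−20.84) = 12.51 − 10.59 = 1.92; fold change = 2^-1.92 = 0.264
CG4028: ΔΔCt = (26.30−20.10) − (23.93−20.84) = 6.20 − 3.09 = 3.11; fold change = 2^-3.11 = 0.116
CG7895: ΔΔCt = (28.25−20.10) − (31.00−20.84) = 8.15 − 10.16 = -2.01; fold change = 2^2.01 = 4.028
CG4028 has the largest |ΔΔCt| = 3.11.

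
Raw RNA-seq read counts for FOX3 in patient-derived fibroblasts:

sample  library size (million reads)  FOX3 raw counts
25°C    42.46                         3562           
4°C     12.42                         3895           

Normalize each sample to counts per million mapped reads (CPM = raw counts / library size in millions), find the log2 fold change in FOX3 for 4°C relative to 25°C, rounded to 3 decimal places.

CPM(25°C) = 3562 / 42.46 = 83.8907
CPM(4°C) = 3895 / 12.42 = 313.6071
Fold change = 313.6071 / 83.8907 = 3.73828
log2(3.73828) = 1.9024

1.902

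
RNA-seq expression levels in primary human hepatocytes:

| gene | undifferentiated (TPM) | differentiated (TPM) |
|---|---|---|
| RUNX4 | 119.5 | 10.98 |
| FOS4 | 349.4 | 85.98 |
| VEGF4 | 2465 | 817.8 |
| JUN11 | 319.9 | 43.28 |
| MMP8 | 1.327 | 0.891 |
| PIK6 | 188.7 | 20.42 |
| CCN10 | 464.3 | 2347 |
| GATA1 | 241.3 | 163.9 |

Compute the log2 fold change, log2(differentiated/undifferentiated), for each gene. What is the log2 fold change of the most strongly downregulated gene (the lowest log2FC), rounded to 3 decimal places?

log2(10.98/119.5) = -3.444  (RUNX4)
log2(85.98/349.4) = -2.023  (FOS4)
log2(817.8/2465) = -1.592  (VEGF4)
log2(43.28/319.9) = -2.886  (JUN11)
log2(0.891/1.327) = -0.575  (MMP8)
log2(20.42/188.7) = -3.208  (PIK6)
log2(2347/464.3) = 2.338  (CCN10)
log2(163.9/241.3) = -0.558  (GATA1)
RUNX4 is most strongly downregulated.

-3.444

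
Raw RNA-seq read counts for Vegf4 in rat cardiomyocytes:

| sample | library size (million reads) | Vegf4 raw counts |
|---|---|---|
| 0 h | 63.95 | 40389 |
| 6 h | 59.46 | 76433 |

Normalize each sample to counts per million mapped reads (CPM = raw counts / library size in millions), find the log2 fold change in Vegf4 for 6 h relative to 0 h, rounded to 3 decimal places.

1.025

CPM(0 h) = 40389 / 63.95 = 631.5715
CPM(6 h) = 76433 / 59.46 = 1285.4524
Fold change = 1285.4524 / 631.5715 = 2.03532
log2(2.03532) = 1.0253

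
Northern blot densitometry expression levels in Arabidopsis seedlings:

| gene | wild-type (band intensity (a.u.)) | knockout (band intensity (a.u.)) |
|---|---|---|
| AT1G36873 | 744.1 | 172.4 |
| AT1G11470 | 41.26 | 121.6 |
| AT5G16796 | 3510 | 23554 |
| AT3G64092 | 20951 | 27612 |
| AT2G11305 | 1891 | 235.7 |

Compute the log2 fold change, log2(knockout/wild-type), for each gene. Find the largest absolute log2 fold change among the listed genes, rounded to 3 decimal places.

3.004

log2(172.4/744.1) = -2.110  (AT1G36873)
log2(121.6/41.26) = 1.559  (AT1G11470)
log2(23554/3510) = 2.746  (AT5G16796)
log2(27612/20951) = 0.398  (AT3G64092)
log2(235.7/1891) = -3.004  (AT2G11305)
The largest magnitude belongs to AT2G11305.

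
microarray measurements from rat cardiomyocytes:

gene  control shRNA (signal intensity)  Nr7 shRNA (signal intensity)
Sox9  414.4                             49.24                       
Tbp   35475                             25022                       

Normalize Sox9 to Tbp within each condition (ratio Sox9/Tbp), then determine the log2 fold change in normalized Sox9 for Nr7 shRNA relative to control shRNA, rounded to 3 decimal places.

Sox9/Tbp (control shRNA) = 414.4 / 35475 = 0.011681
Sox9/Tbp (Nr7 shRNA) = 49.24 / 25022 = 0.0019679
Fold change = 0.0019679 / 0.011681 = 0.1685
log2(0.1685) = -2.5695

-2.570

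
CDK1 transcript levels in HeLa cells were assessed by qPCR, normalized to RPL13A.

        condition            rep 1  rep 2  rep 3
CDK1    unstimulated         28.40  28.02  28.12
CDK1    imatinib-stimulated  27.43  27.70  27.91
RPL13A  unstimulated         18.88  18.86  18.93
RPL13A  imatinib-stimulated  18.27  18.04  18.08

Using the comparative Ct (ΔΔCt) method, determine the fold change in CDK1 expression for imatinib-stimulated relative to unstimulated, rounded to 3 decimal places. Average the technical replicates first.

0.835

Mean Ct: CDK1 unstimulated 28.180; CDK1 imatinib-stimulated 27.680; RPL13A unstimulated 18.890; RPL13A imatinib-stimulated 18.130
ΔCt(unstimulated) = 28.180 − 18.890 = 9.290
ΔCt(imatinib-stimulated) = 27.680 − 18.130 = 9.550
ΔΔCt = 9.550 − 9.290 = 0.260
Fold change = 2^(−0.260) = 0.8351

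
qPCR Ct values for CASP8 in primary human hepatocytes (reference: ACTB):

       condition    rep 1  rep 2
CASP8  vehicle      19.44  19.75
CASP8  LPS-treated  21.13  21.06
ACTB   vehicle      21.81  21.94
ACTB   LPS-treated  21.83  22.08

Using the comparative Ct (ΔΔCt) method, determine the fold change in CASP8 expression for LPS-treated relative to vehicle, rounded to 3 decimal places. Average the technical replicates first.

Mean Ct: CASP8 vehicle 19.595; CASP8 LPS-treated 21.095; ACTB vehicle 21.875; ACTB LPS-treated 21.955
ΔCt(vehicle) = 19.595 − 21.875 = -2.280
ΔCt(LPS-treated) = 21.095 − 21.955 = -0.860
ΔΔCt = -0.860 − (-2.280) = 1.420
Fold change = 2^(−1.420) = 0.3737

0.374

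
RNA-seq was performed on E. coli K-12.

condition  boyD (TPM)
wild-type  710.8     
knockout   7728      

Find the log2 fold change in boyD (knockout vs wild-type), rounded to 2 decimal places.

Fold change = 7728 / 710.8 = 10.8723
log2(10.8723) = 3.443

3.44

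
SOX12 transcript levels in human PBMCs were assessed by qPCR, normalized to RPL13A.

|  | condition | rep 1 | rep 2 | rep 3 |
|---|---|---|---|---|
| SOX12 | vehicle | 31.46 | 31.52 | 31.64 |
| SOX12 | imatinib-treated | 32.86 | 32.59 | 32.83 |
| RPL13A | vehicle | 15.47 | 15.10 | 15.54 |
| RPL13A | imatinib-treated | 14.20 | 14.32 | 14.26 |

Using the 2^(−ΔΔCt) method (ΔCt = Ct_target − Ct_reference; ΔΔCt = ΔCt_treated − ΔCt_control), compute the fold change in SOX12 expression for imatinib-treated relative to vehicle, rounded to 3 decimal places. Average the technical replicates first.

0.199

Mean Ct: SOX12 vehicle 31.540; SOX12 imatinib-treated 32.760; RPL13A vehicle 15.370; RPL13A imatinib-treated 14.260
ΔCt(vehicle) = 31.540 − 15.370 = 16.170
ΔCt(imatinib-treated) = 32.760 − 14.260 = 18.500
ΔΔCt = 18.500 − 16.170 = 2.330
Fold change = 2^(−2.330) = 0.1989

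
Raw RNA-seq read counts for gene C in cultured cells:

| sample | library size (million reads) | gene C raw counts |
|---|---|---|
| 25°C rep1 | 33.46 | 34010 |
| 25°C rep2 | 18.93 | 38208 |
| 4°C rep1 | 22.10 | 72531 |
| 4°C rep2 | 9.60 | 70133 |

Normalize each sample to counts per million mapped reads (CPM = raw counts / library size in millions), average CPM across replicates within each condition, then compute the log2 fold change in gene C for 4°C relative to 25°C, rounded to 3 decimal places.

CPM(25°C rep1) = 34010 / 33.46 = 1016.4375
CPM(25°C rep2) = 38208 / 18.93 = 2018.3835
CPM(4°C rep1) = 72531 / 22.10 = 3281.9457
CPM(4°C rep2) = 70133 / 9.60 = 7305.5208
mean CPM(25°C) = 1517.4105; mean CPM(4°C) = 5293.7333
Fold change = 5293.7333 / 1517.4105 = 3.48866
log2(3.48866) = 1.8027

1.803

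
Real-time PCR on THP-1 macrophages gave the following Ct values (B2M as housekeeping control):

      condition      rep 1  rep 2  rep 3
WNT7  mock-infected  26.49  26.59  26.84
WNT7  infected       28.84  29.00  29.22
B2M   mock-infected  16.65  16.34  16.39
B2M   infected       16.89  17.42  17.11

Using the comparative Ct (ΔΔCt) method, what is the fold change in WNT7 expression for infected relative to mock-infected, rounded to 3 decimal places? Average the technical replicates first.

0.308

Mean Ct: WNT7 mock-infected 26.640; WNT7 infected 29.020; B2M mock-infected 16.460; B2M infected 17.140
ΔCt(mock-infected) = 26.640 − 16.460 = 10.180
ΔCt(infected) = 29.020 − 17.140 = 11.880
ΔΔCt = 11.880 − 10.180 = 1.700
Fold change = 2^(−1.700) = 0.3078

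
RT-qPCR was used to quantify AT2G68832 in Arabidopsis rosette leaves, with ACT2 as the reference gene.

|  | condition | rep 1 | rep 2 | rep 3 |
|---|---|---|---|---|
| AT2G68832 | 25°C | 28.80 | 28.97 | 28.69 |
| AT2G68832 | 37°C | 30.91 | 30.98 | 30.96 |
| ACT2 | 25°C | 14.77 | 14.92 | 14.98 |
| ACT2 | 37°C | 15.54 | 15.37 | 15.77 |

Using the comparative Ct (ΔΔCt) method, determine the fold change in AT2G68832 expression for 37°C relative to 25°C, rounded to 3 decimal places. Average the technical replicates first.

0.363

Mean Ct: AT2G68832 25°C 28.820; AT2G68832 37°C 30.950; ACT2 25°C 14.890; ACT2 37°C 15.560
ΔCt(25°C) = 28.820 − 14.890 = 13.930
ΔCt(37°C) = 30.950 − 15.560 = 15.390
ΔΔCt = 15.390 − 13.930 = 1.460
Fold change = 2^(−1.460) = 0.3635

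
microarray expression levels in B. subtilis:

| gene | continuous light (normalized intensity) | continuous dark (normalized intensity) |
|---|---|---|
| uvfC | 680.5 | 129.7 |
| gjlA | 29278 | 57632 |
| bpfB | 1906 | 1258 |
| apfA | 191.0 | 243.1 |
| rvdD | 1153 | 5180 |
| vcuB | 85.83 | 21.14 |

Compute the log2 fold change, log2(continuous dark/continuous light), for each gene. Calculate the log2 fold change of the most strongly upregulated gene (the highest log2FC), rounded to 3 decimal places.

2.168

log2(129.7/680.5) = -2.391  (uvfC)
log2(57632/29278) = 0.977  (gjlA)
log2(1258/1906) = -0.599  (bpfB)
log2(243.1/191.0) = 0.348  (apfA)
log2(5180/1153) = 2.168  (rvdD)
log2(21.14/85.83) = -2.022  (vcuB)
rvdD is most strongly upregulated.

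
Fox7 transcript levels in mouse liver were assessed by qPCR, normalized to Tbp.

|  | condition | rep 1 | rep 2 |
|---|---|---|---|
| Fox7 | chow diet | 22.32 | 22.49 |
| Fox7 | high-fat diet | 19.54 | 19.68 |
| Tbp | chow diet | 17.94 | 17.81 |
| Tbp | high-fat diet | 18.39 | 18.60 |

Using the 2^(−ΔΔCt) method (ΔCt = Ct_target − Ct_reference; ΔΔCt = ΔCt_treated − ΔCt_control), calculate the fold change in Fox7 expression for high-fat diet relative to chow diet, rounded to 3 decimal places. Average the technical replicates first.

10.666

Mean Ct: Fox7 chow diet 22.405; Fox7 high-fat diet 19.610; Tbp chow diet 17.875; Tbp high-fat diet 18.495
ΔCt(chow diet) = 22.405 − 17.875 = 4.530
ΔCt(high-fat diet) = 19.610 − 18.495 = 1.115
ΔΔCt = 1.115 − 4.530 = -3.415
Fold change = 2^(−(-3.415)) = 2^3.415 = 10.6664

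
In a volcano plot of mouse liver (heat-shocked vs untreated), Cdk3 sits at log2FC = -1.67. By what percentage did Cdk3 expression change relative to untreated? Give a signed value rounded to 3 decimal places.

Fold change = 2^(-1.67) = 0.3143
Percent change = (FC − 1) × 100% = (0.3143 − 1) × 100 = -68.575%

-68.575%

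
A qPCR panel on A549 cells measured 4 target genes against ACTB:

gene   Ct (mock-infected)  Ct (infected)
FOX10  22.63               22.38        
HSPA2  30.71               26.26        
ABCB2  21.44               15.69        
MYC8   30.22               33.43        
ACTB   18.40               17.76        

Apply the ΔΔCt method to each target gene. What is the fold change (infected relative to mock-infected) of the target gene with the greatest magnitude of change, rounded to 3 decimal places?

FOX10: ΔΔCt = (22.38−17.76) − (22.63−18.40) = 4.62 − 4.23 = 0.39; fold change = 2^-0.39 = 0.763
HSPA2: ΔΔCt = (26.26−17.76) − (30.71−18.40) = 8.50 − 12.31 = -3.81; fold change = 2^3.81 = 14.026
ABCB2: ΔΔCt = (15.69−17.76) − (21.44−18.40) = -2.07 − 3.04 = -5.11; fold change = 2^5.11 = 34.535
MYC8: ΔΔCt = (33.43−17.76) − (30.22−18.40) = 15.67 − 11.82 = 3.85; fold change = 2^-3.85 = 0.069
ABCB2 has the largest |ΔΔCt| = 5.11.

34.535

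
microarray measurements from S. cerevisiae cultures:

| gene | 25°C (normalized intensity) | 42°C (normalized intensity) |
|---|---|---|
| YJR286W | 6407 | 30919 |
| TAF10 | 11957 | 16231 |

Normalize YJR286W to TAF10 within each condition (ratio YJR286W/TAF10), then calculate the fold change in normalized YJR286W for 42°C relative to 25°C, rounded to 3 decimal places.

3.555

YJR286W/TAF10 (25°C) = 6407 / 11957 = 0.53584
YJR286W/TAF10 (42°C) = 30919 / 16231 = 1.9049
Fold change = 1.9049 / 0.53584 = 3.5551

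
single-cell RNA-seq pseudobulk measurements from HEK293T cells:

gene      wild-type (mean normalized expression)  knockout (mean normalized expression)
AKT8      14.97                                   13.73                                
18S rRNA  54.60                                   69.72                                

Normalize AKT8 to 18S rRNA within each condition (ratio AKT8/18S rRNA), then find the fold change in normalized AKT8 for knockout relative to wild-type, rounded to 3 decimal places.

0.718

AKT8/18S rRNA (wild-type) = 14.97 / 54.60 = 0.27418
AKT8/18S rRNA (knockout) = 13.73 / 69.72 = 0.19693
Fold change = 0.19693 / 0.27418 = 0.7183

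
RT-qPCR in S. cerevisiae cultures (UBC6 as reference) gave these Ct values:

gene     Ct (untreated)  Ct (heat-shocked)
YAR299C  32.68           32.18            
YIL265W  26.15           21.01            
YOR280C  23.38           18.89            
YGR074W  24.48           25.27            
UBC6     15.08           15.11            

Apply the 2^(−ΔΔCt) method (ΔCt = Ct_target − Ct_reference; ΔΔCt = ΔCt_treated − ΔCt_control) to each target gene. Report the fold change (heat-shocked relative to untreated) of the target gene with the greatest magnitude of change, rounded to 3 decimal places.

36.002

YAR299C: ΔΔCt = (32.18−15.11) − (32.68−15.08) = 17.07 − 17.60 = -0.53; fold change = 2^0.53 = 1.444
YIL265W: ΔΔCt = (21.01−15.11) − (26.15−15.08) = 5.90 − 11.07 = -5.17; fold change = 2^5.17 = 36.002
YOR280C: ΔΔCt = (18.89−15.11) − (23.38−15.08) = 3.78 − 8.30 = -4.52; fold change = 2^4.52 = 22.943
YGR074W: ΔΔCt = (25.27−15.11) − (24.48−15.08) = 10.16 − 9.40 = 0.76; fold change = 2^-0.76 = 0.590
YIL265W has the largest |ΔΔCt| = 5.17.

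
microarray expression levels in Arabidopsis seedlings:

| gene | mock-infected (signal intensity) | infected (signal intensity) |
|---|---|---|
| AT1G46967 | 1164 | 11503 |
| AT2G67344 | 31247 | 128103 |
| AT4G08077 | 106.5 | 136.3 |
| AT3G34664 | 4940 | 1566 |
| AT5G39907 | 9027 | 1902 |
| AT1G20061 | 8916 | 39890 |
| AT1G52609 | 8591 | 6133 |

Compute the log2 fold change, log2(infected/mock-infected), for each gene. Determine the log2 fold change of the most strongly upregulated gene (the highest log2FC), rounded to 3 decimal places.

3.305

log2(11503/1164) = 3.305  (AT1G46967)
log2(128103/31247) = 2.036  (AT2G67344)
log2(136.3/106.5) = 0.356  (AT4G08077)
log2(1566/4940) = -1.657  (AT3G34664)
log2(1902/9027) = -2.247  (AT5G39907)
log2(39890/8916) = 2.162  (AT1G20061)
log2(6133/8591) = -0.486  (AT1G52609)
AT1G46967 is most strongly upregulated.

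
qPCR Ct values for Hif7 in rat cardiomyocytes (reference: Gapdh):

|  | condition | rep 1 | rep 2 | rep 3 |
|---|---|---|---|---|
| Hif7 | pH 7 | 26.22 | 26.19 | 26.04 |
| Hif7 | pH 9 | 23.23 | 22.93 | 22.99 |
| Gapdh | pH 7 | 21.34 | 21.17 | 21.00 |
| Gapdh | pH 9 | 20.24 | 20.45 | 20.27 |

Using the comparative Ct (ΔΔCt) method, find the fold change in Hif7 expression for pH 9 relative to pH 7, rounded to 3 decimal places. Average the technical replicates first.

Mean Ct: Hif7 pH 7 26.150; Hif7 pH 9 23.050; Gapdh pH 7 21.170; Gapdh pH 9 20.320
ΔCt(pH 7) = 26.150 − 21.170 = 4.980
ΔCt(pH 9) = 23.050 − 20.320 = 2.730
ΔΔCt = 2.730 − 4.980 = -2.250
Fold change = 2^(−(-2.250)) = 2^2.250 = 4.7568

4.757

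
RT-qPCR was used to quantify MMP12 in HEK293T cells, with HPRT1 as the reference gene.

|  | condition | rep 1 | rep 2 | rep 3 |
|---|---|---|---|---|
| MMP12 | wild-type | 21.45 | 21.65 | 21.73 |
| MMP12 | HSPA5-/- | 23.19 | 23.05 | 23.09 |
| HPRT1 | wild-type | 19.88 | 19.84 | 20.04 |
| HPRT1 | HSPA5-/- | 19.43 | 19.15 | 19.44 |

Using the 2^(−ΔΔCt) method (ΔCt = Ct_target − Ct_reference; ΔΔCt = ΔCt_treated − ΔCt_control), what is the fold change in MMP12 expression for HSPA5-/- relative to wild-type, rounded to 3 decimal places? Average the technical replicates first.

0.237

Mean Ct: MMP12 wild-type 21.610; MMP12 HSPA5-/- 23.110; HPRT1 wild-type 19.920; HPRT1 HSPA5-/- 19.340
ΔCt(wild-type) = 21.610 − 19.920 = 1.690
ΔCt(HSPA5-/-) = 23.110 − 19.340 = 3.770
ΔΔCt = 3.770 − 1.690 = 2.080
Fold change = 2^(−2.080) = 0.2365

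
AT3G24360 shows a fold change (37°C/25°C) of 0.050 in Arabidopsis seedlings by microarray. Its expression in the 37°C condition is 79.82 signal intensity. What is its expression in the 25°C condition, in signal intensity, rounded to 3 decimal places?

1596.400

25°C expression = 79.82 / 0.050 = 1596.400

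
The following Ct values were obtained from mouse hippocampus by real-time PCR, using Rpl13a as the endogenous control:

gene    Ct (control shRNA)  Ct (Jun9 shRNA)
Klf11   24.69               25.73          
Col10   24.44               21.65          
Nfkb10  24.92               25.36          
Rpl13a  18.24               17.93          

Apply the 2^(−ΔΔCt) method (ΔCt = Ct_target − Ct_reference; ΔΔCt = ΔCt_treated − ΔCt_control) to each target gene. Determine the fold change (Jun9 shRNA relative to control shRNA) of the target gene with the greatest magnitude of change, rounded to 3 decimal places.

Klf11: ΔΔCt = (25.73−17.93) − (24.69−18.24) = 7.80 − 6.45 = 1.35; fold change = 2^-1.35 = 0.392
Col10: ΔΔCt = (21.65−17.93) − (24.44−18.24) = 3.72 − 6.20 = -2.48; fold change = 2^2.48 = 5.579
Nfkb10: ΔΔCt = (25.36−17.93) − (24.92−18.24) = 7.43 − 6.68 = 0.75; fold change = 2^-0.75 = 0.595
Col10 has the largest |ΔΔCt| = 2.48.

5.579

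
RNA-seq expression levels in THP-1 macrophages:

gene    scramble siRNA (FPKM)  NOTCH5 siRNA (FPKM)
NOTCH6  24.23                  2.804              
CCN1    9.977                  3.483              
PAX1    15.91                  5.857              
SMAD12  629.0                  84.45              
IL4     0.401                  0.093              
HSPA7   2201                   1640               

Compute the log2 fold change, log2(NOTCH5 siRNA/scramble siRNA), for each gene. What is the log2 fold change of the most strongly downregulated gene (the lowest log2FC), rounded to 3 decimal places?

log2(2.804/24.23) = -3.111  (NOTCH6)
log2(3.483/9.977) = -1.518  (CCN1)
log2(5.857/15.91) = -1.442  (PAX1)
log2(84.45/629.0) = -2.897  (SMAD12)
log2(0.093/0.401) = -2.108  (IL4)
log2(1640/2201) = -0.424  (HSPA7)
NOTCH6 is most strongly downregulated.

-3.111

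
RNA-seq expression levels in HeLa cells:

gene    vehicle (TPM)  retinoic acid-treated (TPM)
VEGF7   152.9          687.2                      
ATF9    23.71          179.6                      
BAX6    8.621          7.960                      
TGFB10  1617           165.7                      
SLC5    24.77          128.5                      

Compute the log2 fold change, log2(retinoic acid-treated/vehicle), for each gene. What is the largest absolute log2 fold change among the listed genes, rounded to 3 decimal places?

3.287

log2(687.2/152.9) = 2.168  (VEGF7)
log2(179.6/23.71) = 2.921  (ATF9)
log2(7.960/8.621) = -0.115  (BAX6)
log2(165.7/1617) = -3.287  (TGFB10)
log2(128.5/24.77) = 2.375  (SLC5)
The largest magnitude belongs to TGFB10.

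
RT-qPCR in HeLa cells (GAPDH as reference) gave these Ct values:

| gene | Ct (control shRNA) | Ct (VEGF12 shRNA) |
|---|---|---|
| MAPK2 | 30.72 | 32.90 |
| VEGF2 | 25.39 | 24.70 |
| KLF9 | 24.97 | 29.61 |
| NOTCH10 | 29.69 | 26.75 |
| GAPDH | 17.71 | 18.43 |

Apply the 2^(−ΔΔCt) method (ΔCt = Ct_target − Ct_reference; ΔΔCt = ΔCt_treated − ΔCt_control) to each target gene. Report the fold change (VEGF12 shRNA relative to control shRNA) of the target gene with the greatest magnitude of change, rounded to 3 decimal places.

0.066

MAPK2: ΔΔCt = (32.90−18.43) − (30.72−17.71) = 14.47 − 13.01 = 1.46; fold change = 2^-1.46 = 0.363
VEGF2: ΔΔCt = (24.70−18.43) − (25.39−17.71) = 6.27 − 7.68 = -1.41; fold change = 2^1.41 = 2.657
KLF9: ΔΔCt = (29.61−18.43) − (24.97−17.71) = 11.18 − 7.26 = 3.92; fold change = 2^-3.92 = 0.066
NOTCH10: ΔΔCt = (26.75−18.43) − (29.69−17.71) = 8.32 − 11.98 = -3.66; fold change = 2^3.66 = 12.641
KLF9 has the largest |ΔΔCt| = 3.92.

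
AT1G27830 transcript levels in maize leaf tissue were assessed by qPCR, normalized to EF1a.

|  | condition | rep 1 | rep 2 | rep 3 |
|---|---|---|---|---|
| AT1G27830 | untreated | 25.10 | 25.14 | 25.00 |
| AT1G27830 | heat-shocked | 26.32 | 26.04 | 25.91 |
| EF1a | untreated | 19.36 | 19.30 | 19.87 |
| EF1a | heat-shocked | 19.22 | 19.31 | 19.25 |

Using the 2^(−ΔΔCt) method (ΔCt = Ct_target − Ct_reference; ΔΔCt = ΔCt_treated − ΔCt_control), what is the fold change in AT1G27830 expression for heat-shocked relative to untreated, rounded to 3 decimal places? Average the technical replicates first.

Mean Ct: AT1G27830 untreated 25.080; AT1G27830 heat-shocked 26.090; EF1a untreated 19.510; EF1a heat-shocked 19.260
ΔCt(untreated) = 25.080 − 19.510 = 5.570
ΔCt(heat-shocked) = 26.090 − 19.260 = 6.830
ΔΔCt = 6.830 − 5.570 = 1.260
Fold change = 2^(−1.260) = 0.4175

0.418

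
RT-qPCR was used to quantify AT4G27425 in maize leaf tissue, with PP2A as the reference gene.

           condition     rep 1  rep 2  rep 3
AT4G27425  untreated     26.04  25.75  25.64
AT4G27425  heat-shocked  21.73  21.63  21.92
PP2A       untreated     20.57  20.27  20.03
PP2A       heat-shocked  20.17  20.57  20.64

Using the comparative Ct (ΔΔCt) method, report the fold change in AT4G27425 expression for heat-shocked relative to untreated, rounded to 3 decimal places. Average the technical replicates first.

Mean Ct: AT4G27425 untreated 25.810; AT4G27425 heat-shocked 21.760; PP2A untreated 20.290; PP2A heat-shocked 20.460
ΔCt(untreated) = 25.810 − 20.290 = 5.520
ΔCt(heat-shocked) = 21.760 − 20.460 = 1.300
ΔΔCt = 1.300 − 5.520 = -4.220
Fold change = 2^(−(-4.220)) = 2^4.220 = 18.6357

18.636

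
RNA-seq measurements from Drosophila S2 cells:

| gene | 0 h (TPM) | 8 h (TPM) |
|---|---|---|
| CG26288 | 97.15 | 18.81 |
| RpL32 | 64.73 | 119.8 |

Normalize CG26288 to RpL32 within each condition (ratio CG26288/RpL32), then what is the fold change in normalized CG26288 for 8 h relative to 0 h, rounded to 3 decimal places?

CG26288/RpL32 (0 h) = 97.15 / 64.73 = 1.5008
CG26288/RpL32 (8 h) = 18.81 / 119.8 = 0.15701
Fold change = 0.15701 / 1.5008 = 0.1046

0.105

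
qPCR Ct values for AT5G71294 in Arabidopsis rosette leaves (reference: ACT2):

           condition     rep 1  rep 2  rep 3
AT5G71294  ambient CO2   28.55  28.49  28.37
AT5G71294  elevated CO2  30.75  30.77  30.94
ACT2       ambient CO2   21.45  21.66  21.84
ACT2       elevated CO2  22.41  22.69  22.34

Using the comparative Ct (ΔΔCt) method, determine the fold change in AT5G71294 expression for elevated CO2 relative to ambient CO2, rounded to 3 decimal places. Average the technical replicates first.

0.349

Mean Ct: AT5G71294 ambient CO2 28.470; AT5G71294 elevated CO2 30.820; ACT2 ambient CO2 21.650; ACT2 elevated CO2 22.480
ΔCt(ambient CO2) = 28.470 − 21.650 = 6.820
ΔCt(elevated CO2) = 30.820 − 22.480 = 8.340
ΔΔCt = 8.340 − 6.820 = 1.520
Fold change = 2^(−1.520) = 0.3487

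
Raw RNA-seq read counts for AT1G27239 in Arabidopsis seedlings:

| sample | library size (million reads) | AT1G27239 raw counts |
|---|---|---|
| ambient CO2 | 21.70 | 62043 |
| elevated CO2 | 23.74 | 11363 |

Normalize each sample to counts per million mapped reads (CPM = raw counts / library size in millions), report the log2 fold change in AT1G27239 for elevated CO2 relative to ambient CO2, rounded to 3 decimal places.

-2.579

CPM(ambient CO2) = 62043 / 21.70 = 2859.1244
CPM(elevated CO2) = 11363 / 23.74 = 478.6436
Fold change = 478.6436 / 2859.1244 = 0.16741
log2(0.16741) = -2.5785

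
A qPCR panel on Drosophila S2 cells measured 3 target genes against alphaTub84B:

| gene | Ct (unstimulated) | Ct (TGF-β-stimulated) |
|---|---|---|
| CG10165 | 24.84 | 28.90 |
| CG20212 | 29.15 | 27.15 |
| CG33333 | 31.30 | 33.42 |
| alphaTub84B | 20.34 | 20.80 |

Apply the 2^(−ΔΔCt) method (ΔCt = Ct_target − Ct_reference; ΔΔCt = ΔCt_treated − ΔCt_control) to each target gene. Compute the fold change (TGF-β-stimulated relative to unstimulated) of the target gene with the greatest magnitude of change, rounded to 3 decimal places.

0.082

CG10165: ΔΔCt = (28.90−20.80) − (24.84−20.34) = 8.10 − 4.50 = 3.60; fold change = 2^-3.60 = 0.082
CG20212: ΔΔCt = (27.15−20.80) − (29.15−20.34) = 6.35 − 8.81 = -2.46; fold change = 2^2.46 = 5.502
CG33333: ΔΔCt = (33.42−20.80) − (31.30−20.34) = 12.62 − 10.96 = 1.66; fold change = 2^-1.66 = 0.316
CG10165 has the largest |ΔΔCt| = 3.60.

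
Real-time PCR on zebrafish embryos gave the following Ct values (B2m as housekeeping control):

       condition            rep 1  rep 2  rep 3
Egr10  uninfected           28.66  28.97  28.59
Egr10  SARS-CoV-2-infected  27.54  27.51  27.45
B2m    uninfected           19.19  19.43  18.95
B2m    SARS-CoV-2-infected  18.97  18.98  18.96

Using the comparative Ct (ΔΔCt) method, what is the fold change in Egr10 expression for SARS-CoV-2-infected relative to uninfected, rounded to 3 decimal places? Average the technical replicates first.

2.028

Mean Ct: Egr10 uninfected 28.740; Egr10 SARS-CoV-2-infected 27.500; B2m uninfected 19.190; B2m SARS-CoV-2-infected 18.970
ΔCt(uninfected) = 28.740 − 19.190 = 9.550
ΔCt(SARS-CoV-2-infected) = 27.500 − 18.970 = 8.530
ΔΔCt = 8.530 − 9.550 = -1.020
Fold change = 2^(−(-1.020)) = 2^1.020 = 2.0279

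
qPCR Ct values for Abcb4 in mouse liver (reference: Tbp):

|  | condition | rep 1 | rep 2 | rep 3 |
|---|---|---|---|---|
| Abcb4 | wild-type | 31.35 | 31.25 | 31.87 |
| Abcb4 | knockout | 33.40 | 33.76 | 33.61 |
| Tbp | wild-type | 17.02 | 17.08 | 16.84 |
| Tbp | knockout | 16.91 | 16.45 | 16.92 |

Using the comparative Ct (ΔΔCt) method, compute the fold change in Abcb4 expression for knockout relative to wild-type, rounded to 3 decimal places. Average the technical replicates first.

Mean Ct: Abcb4 wild-type 31.490; Abcb4 knockout 33.590; Tbp wild-type 16.980; Tbp knockout 16.760
ΔCt(wild-type) = 31.490 − 16.980 = 14.510
ΔCt(knockout) = 33.590 − 16.760 = 16.830
ΔΔCt = 16.830 − 14.510 = 2.320
Fold change = 2^(−2.320) = 0.2003

0.200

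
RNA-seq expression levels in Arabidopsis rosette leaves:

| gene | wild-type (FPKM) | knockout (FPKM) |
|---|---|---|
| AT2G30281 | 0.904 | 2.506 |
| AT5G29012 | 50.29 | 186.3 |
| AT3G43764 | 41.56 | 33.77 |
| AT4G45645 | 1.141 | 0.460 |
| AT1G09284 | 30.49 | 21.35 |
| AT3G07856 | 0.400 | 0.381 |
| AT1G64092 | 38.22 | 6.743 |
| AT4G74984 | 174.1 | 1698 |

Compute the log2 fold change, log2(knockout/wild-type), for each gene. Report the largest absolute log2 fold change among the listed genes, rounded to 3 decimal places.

log2(2.506/0.904) = 1.471  (AT2G30281)
log2(186.3/50.29) = 1.889  (AT5G29012)
log2(33.77/41.56) = -0.299  (AT3G43764)
log2(0.460/1.141) = -1.311  (AT4G45645)
log2(21.35/30.49) = -0.514  (AT1G09284)
log2(0.381/0.400) = -0.070  (AT3G07856)
log2(6.743/38.22) = -2.503  (AT1G64092)
log2(1698/174.1) = 3.286  (AT4G74984)
The largest magnitude belongs to AT4G74984.

3.286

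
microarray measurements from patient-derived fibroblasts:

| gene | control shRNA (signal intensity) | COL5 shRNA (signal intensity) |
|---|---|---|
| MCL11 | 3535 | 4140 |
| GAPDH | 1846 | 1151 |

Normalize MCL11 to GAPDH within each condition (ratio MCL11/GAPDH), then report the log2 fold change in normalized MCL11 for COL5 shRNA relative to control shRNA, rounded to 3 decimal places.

MCL11/GAPDH (control shRNA) = 3535 / 1846 = 1.915
MCL11/GAPDH (COL5 shRNA) = 4140 / 1151 = 3.5969
Fold change = 3.5969 / 1.915 = 1.8783
log2(1.8783) = 0.9094

0.909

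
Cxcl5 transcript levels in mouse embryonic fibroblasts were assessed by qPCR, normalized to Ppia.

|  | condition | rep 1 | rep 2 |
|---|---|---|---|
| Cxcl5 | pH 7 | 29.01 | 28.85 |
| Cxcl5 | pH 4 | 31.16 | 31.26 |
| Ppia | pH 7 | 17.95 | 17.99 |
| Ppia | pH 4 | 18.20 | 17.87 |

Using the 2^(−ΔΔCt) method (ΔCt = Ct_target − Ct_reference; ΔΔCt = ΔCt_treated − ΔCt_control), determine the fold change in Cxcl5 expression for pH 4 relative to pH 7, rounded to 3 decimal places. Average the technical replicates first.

Mean Ct: Cxcl5 pH 7 28.930; Cxcl5 pH 4 31.210; Ppia pH 7 17.970; Ppia pH 4 18.035
ΔCt(pH 7) = 28.930 − 17.970 = 10.960
ΔCt(pH 4) = 31.210 − 18.035 = 13.175
ΔΔCt = 13.175 − 10.960 = 2.215
Fold change = 2^(−2.215) = 0.2154

0.215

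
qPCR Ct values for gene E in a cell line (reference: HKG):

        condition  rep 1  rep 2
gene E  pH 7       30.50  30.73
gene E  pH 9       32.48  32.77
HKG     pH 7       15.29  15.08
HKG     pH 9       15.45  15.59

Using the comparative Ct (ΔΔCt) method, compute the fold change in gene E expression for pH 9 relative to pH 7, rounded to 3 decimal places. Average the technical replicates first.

Mean Ct: gene E pH 7 30.615; gene E pH 9 32.625; HKG pH 7 15.185; HKG pH 9 15.520
ΔCt(pH 7) = 30.615 − 15.185 = 15.430
ΔCt(pH 9) = 32.625 − 15.520 = 17.105
ΔΔCt = 17.105 − 15.430 = 1.675
Fold change = 2^(−1.675) = 0.3132

0.313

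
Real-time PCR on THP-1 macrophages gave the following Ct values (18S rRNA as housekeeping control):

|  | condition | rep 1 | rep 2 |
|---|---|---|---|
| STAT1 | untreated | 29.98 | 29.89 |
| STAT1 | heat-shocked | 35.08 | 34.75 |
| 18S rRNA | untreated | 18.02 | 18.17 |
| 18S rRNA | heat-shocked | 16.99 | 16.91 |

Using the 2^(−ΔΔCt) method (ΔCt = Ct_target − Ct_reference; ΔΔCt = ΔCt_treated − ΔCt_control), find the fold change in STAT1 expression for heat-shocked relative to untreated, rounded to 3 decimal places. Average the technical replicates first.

0.014

Mean Ct: STAT1 untreated 29.935; STAT1 heat-shocked 34.915; 18S rRNA untreated 18.095; 18S rRNA heat-shocked 16.950
ΔCt(untreated) = 29.935 − 18.095 = 11.840
ΔCt(heat-shocked) = 34.915 − 16.950 = 17.965
ΔΔCt = 17.965 − 11.840 = 6.125
Fold change = 2^(−6.125) = 0.0143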